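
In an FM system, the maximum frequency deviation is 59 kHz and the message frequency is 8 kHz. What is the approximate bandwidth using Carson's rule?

Carson's rule: BW = 2*(delta_f + f_m)
= 2*(59 + 8) kHz = 134 kHz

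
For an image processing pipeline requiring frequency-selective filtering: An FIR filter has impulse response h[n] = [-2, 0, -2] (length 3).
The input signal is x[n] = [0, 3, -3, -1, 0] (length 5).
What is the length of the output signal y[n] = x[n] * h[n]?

For linear convolution, the output length is:
len(y) = len(x) + len(h) - 1 = 5 + 3 - 1 = 7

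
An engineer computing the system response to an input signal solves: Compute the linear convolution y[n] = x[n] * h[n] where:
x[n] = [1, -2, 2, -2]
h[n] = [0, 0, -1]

y[n] = sum_k x[k]*h[n-k]. Output length = len(x) + len(h) - 1 = 4 + 3 - 1 = 6.
y[0] = 1*0 = 0
y[1] = -2*0 + 1*0 = 0
y[2] = 2*0 + -2*0 + 1*-1 = -1
y[3] = -2*0 + 2*0 + -2*-1 = 2
y[4] = -2*0 + 2*-1 = -2
y[5] = -2*-1 = 2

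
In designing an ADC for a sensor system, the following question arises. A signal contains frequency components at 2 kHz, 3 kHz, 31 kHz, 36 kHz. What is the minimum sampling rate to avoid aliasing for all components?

The highest frequency component is f_max = 36 kHz.
Nyquist rate = 2 * f_max = 2 * 36 kHz = 72 kHz.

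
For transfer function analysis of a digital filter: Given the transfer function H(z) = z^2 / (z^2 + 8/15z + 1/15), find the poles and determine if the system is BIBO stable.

Poles are roots of the denominator: z^2 + 8/15z + 1/15 = 0.
Quadratic formula: z = [-(8/15) +/- sqrt((8/15)^2 - 4*(1/15))] / 2
Discriminant = 64/225 - 4/15 = 4/225; sqrt = 2/15.
z = (-8/15 +/- 2/15) / 2 => z = -1/5 or z = -1/3.
|p1| = 1/3, |p2| = 1/5.
For BIBO stability, all poles must lie inside the unit circle (|p| < 1).
System is STABLE since both |p| < 1.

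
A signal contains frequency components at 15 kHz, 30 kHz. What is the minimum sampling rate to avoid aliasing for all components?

The highest frequency component is f_max = 30 kHz.
Nyquist rate = 2 * f_max = 2 * 30 kHz = 60 kHz.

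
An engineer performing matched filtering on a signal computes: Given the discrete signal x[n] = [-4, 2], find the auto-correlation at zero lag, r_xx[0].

The auto-correlation at zero lag r_xx[0] equals the signal energy.
r_xx[0] = sum of x[n]^2 = (-4)^2 + 2^2
= 16 + 4 = 20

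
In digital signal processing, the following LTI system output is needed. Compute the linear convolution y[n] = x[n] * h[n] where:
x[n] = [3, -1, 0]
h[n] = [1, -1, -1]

y[n] = sum_k x[k]*h[n-k]. Output length = len(x) + len(h) - 1 = 3 + 3 - 1 = 5.
y[0] = 3*1 = 3
y[1] = -1*1 + 3*-1 = -4
y[2] = 0*1 + -1*-1 + 3*-1 = -2
y[3] = 0*-1 + -1*-1 = 1
y[4] = 0*-1 = 0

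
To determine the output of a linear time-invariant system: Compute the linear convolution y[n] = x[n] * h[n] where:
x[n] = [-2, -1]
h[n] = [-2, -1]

y[n] = sum_k x[k]*h[n-k]. Output length = len(x) + len(h) - 1 = 2 + 2 - 1 = 3.
y[0] = -2*-2 = 4
y[1] = -1*-2 + -2*-1 = 4
y[2] = -1*-1 = 1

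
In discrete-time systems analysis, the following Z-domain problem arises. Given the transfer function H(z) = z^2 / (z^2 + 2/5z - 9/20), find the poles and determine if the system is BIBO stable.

Poles are roots of the denominator: z^2 + 2/5z - 9/20 = 0.
Quadratic formula: z = [-(2/5) +/- sqrt((2/5)^2 - 4*(-9/20))] / 2
Discriminant = 4/25 + 9/5 = 49/25; sqrt = 7/5.
z = (-2/5 +/- 7/5) / 2 => z = 1/2 or z = -9/10.
|p1| = 9/10, |p2| = 1/2.
For BIBO stability, all poles must lie inside the unit circle (|p| < 1).
System is STABLE since both |p| < 1.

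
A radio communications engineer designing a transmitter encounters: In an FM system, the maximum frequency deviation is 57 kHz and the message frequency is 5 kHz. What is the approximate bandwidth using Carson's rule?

Carson's rule: BW = 2*(delta_f + f_m)
= 2*(57 + 5) kHz = 124 kHz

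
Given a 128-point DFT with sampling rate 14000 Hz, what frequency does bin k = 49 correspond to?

The frequency of DFT bin k is: f_k = k * f_s / N
f_49 = 49 * 14000 / 128 = 42875/8 Hz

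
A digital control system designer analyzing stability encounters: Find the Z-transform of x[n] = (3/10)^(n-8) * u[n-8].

Time-shifting property: if X(z) = Z{x[n]}, then Z{x[n-d]} = z^(-d) * X(z)
X(z) = z/(z - 3/10) for x[n] = (3/10)^n * u[n]
Z{x[n-8]} = z^(-8) * z/(z - 3/10) = z^(-7)/(z - 3/10)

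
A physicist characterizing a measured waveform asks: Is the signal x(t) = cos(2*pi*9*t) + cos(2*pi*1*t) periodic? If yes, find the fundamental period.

f1 = 9 Hz, f2 = 1 Hz
Period T1 = 1/9, T2 = 1/1
Ratio T1/T2 = 1/9, which is rational.
The signal is periodic with fundamental period T = 1/GCD(9,1) = 1 s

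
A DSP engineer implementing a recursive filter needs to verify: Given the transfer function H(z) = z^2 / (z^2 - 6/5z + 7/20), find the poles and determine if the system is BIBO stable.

Poles are roots of the denominator: z^2 - 6/5z + 7/20 = 0.
Quadratic formula: z = [-(-6/5) +/- sqrt((-6/5)^2 - 4*(7/20))] / 2
Discriminant = 36/25 - 7/5 = 1/25; sqrt = 1/5.
z = (6/5 +/- 1/5) / 2 => z = 7/10 or z = 1/2.
|p1| = 1/2, |p2| = 7/10.
For BIBO stability, all poles must lie inside the unit circle (|p| < 1).
System is STABLE since both |p| < 1.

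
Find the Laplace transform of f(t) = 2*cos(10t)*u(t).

Standard pair: cos(wt)*u(t) <-> s/(s^2+w^2)
With w = 10: L{2*cos(10t)*u(t)} = 2s/(s^2+100)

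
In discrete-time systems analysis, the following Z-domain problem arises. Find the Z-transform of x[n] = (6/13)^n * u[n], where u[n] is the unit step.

The Z-transform of a^n * u[n] is z/(z-a) for |z| > |a|.
Here a = 6/13, so X(z) = z/(z - (6/13)) = 13z/(13z - 6)
ROC: |z| > 6/13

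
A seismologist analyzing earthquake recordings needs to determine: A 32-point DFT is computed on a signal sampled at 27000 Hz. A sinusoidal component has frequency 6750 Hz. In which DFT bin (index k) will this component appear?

DFT frequency resolution = f_s/N = 27000/32 = 3375/4 Hz
Bin index k = f_signal / resolution = 6750 / 3375/4 = 8
The signal frequency 6750 Hz falls in DFT bin k = 8.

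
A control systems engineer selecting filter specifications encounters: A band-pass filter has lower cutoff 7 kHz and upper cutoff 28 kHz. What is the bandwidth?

Bandwidth = f_high - f_low
= 28 kHz - 7 kHz = 21 kHz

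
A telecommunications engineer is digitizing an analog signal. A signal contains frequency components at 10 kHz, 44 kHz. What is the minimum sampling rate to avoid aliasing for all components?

The highest frequency component is f_max = 44 kHz.
Nyquist rate = 2 * f_max = 2 * 44 kHz = 88 kHz.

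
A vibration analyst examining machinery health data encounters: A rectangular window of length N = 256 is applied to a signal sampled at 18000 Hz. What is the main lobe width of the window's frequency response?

For a rectangular window of length N,
the main lobe width in frequency is 2*f_s/N.
= 2*18000/256 = 1125/8 Hz
This determines the minimum frequency separation for resolving two sinusoids.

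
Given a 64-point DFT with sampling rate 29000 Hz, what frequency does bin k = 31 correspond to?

The frequency of DFT bin k is: f_k = k * f_s / N
f_31 = 31 * 29000 / 64 = 112375/8 Hz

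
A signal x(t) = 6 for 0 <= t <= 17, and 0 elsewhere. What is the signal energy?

Energy = integral of |x(t)|^2 dt over the signal duration
= 6^2 * 17 = 36 * 17 = 612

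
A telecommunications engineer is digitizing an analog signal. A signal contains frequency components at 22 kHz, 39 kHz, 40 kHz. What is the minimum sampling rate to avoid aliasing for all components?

The highest frequency component is f_max = 40 kHz.
Nyquist rate = 2 * f_max = 2 * 40 kHz = 80 kHz.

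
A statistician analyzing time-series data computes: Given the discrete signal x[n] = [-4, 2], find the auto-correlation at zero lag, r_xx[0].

The auto-correlation at zero lag r_xx[0] equals the signal energy.
r_xx[0] = sum of x[n]^2 = (-4)^2 + 2^2
= 16 + 4 = 20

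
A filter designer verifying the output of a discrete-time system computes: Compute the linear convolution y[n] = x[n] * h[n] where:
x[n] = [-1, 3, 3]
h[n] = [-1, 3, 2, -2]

y[n] = sum_k x[k]*h[n-k]. Output length = len(x) + len(h) - 1 = 3 + 4 - 1 = 6.
y[0] = -1*-1 = 1
y[1] = 3*-1 + -1*3 = -6
y[2] = 3*-1 + 3*3 + -1*2 = 4
y[3] = 3*3 + 3*2 + -1*-2 = 17
y[4] = 3*2 + 3*-2 = 0
y[5] = 3*-2 = -6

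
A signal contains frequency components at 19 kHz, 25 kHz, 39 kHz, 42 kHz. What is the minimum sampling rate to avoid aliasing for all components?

The highest frequency component is f_max = 42 kHz.
Nyquist rate = 2 * f_max = 2 * 42 kHz = 84 kHz.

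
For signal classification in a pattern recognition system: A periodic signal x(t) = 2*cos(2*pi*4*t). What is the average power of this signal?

Average power of A*cos(wt) is A^2/2.
P = 2^2 / 2 = 4/2 = 2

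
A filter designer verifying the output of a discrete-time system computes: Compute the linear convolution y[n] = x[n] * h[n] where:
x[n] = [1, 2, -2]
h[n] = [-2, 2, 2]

y[n] = sum_k x[k]*h[n-k]. Output length = len(x) + len(h) - 1 = 3 + 3 - 1 = 5.
y[0] = 1*-2 = -2
y[1] = 2*-2 + 1*2 = -2
y[2] = -2*-2 + 2*2 + 1*2 = 10
y[3] = -2*2 + 2*2 = 0
y[4] = -2*2 = -4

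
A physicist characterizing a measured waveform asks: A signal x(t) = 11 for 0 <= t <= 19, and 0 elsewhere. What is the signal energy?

Energy = integral of |x(t)|^2 dt over the signal duration
= 11^2 * 19 = 121 * 19 = 2299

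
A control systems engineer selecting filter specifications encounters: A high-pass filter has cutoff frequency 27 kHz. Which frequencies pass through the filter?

A high-pass filter passes all frequencies above the cutoff frequency 27 kHz and attenuates lower frequencies.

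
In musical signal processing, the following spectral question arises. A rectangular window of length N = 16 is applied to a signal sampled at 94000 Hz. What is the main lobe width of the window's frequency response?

For a rectangular window of length N,
the main lobe width in frequency is 2*f_s/N.
= 2*94000/16 = 11750 Hz
This determines the minimum frequency separation for resolving two sinusoids.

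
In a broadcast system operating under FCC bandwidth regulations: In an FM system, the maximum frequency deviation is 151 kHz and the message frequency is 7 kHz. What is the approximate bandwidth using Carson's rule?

Carson's rule: BW = 2*(delta_f + f_m)
= 2*(151 + 7) kHz = 316 kHz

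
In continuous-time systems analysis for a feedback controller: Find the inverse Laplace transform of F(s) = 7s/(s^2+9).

Standard pair: s/(s^2+w^2) <-> cos(wt)*u(t)
With k=7, w=3: f(t) = 7*cos(3t)*u(t)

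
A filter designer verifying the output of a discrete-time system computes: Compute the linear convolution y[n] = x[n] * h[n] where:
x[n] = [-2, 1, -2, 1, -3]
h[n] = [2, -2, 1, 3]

y[n] = sum_k x[k]*h[n-k]. Output length = len(x) + len(h) - 1 = 5 + 4 - 1 = 8.
y[0] = -2*2 = -4
y[1] = 1*2 + -2*-2 = 6
y[2] = -2*2 + 1*-2 + -2*1 = -8
y[3] = 1*2 + -2*-2 + 1*1 + -2*3 = 1
y[4] = -3*2 + 1*-2 + -2*1 + 1*3 = -7
y[5] = -3*-2 + 1*1 + -2*3 = 1
y[6] = -3*1 + 1*3 = 0
y[7] = -3*3 = -9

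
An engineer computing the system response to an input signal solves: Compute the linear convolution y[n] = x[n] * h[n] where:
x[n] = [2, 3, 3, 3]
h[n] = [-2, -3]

y[n] = sum_k x[k]*h[n-k]. Output length = len(x) + len(h) - 1 = 4 + 2 - 1 = 5.
y[0] = 2*-2 = -4
y[1] = 3*-2 + 2*-3 = -12
y[2] = 3*-2 + 3*-3 = -15
y[3] = 3*-2 + 3*-3 = -15
y[4] = 3*-3 = -9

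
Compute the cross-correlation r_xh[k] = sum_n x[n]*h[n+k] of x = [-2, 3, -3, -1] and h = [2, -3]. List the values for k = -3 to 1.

Both sequences indexed from 0 and zero outside their support.
Lags with overlap: k = -3 to 1.
  r_xh[-3] = x[3]*h[0] = -2
  r_xh[-2] = x[2]*h[0] + x[3]*h[1] = -3
  r_xh[-1] = x[1]*h[0] + x[2]*h[1] = 15
  r_xh[0] = x[0]*h[0] + x[1]*h[1] = -13
  r_xh[1] = x[0]*h[1] = 6
r_xh = [-2, -3, 15, -13, 6] (for k = -3, ..., 1)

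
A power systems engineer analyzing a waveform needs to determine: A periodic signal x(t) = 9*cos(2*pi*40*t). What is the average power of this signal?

Average power of A*cos(wt) is A^2/2.
P = 9^2 / 2 = 81/2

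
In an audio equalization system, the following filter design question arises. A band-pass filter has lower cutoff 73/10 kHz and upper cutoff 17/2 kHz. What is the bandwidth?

Bandwidth = f_high - f_low
= 17/2 kHz - 73/10 kHz = 6/5 kHz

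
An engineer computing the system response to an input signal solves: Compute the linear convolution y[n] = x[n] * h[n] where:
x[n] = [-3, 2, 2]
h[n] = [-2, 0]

y[n] = sum_k x[k]*h[n-k]. Output length = len(x) + len(h) - 1 = 3 + 2 - 1 = 4.
y[0] = -3*-2 = 6
y[1] = 2*-2 + -3*0 = -4
y[2] = 2*-2 + 2*0 = -4
y[3] = 2*0 = 0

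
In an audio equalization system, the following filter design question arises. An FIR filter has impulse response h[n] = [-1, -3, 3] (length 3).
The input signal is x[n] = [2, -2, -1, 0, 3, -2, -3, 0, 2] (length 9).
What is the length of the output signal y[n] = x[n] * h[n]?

For linear convolution, the output length is:
len(y) = len(x) + len(h) - 1 = 9 + 3 - 1 = 11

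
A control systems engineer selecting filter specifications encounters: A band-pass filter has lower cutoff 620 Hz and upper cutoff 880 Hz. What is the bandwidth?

Bandwidth = f_high - f_low
= 880 Hz - 620 Hz = 260 Hz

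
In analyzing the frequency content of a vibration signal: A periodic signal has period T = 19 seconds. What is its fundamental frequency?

The fundamental frequency is the reciprocal of the period.
f = 1/T = 1/(19) = 1/19 Hz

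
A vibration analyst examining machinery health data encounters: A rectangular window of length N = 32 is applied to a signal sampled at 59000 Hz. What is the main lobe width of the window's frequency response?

For a rectangular window of length N,
the main lobe width in frequency is 2*f_s/N.
= 2*59000/32 = 7375/2 Hz
This determines the minimum frequency separation for resolving two sinusoids.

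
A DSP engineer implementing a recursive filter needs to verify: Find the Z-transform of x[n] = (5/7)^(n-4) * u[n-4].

Time-shifting property: if X(z) = Z{x[n]}, then Z{x[n-d]} = z^(-d) * X(z)
X(z) = z/(z - 5/7) for x[n] = (5/7)^n * u[n]
Z{x[n-4]} = z^(-4) * z/(z - 5/7) = z^(-3)/(z - 5/7)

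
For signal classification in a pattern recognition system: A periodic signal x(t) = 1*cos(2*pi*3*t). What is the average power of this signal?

Average power of A*cos(wt) is A^2/2.
P = 1^2 / 2 = 1/2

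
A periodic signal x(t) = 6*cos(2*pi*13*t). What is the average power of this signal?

Average power of A*cos(wt) is A^2/2.
P = 6^2 / 2 = 36/2 = 18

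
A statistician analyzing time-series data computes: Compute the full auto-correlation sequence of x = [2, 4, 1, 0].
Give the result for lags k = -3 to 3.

r_xx[k] = sum_m x[m]*x[m+k], indexed from 0, for k = -3 to 3:
  r_xx[-3] = x[3]*x[0] = 0
  r_xx[-2] = x[2]*x[0] + x[3]*x[1] = 2
  r_xx[-1] = x[1]*x[0] + x[2]*x[1] + x[3]*x[2] = 12
  r_xx[0] = x[0]*x[0] + x[1]*x[1] + x[2]*x[2] + x[3]*x[3] = 21
  r_xx[1] = x[0]*x[1] + x[1]*x[2] + x[2]*x[3] = 12
  r_xx[2] = x[0]*x[2] + x[1]*x[3] = 2
  r_xx[3] = x[0]*x[3] = 0
r_xx = [0, 2, 12, 21, 12, 2, 0]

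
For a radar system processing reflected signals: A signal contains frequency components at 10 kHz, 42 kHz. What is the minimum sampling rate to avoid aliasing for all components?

The highest frequency component is f_max = 42 kHz.
Nyquist rate = 2 * f_max = 2 * 42 kHz = 84 kHz.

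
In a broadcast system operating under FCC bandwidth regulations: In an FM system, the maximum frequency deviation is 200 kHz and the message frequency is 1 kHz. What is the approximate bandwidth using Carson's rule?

Carson's rule: BW = 2*(delta_f + f_m)
= 2*(200 + 1) kHz = 402 kHz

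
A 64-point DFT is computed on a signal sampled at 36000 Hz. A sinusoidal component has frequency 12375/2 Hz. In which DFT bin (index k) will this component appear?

DFT frequency resolution = f_s/N = 36000/64 = 1125/2 Hz
Bin index k = f_signal / resolution = 12375/2 / 1125/2 = 11
The signal frequency 12375/2 Hz falls in DFT bin k = 11.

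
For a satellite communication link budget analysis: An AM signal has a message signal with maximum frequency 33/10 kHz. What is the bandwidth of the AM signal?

In AM (double-sideband), the bandwidth is twice the message frequency.
BW = 2 * f_m = 2 * 33/10 kHz = 33/5 kHz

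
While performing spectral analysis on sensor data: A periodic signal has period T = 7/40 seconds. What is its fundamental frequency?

The fundamental frequency is the reciprocal of the period.
f = 1/T = 1/(7/40) = 40/7 Hz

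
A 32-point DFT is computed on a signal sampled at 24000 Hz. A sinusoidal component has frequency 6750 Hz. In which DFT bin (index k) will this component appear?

DFT frequency resolution = f_s/N = 24000/32 = 750 Hz
Bin index k = f_signal / resolution = 6750 / 750 = 9
The signal frequency 6750 Hz falls in DFT bin k = 9.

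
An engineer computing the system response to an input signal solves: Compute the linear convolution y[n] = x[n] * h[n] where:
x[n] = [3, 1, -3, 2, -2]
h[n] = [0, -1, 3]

y[n] = sum_k x[k]*h[n-k]. Output length = len(x) + len(h) - 1 = 5 + 3 - 1 = 7.
y[0] = 3*0 = 0
y[1] = 1*0 + 3*-1 = -3
y[2] = -3*0 + 1*-1 + 3*3 = 8
y[3] = 2*0 + -3*-1 + 1*3 = 6
y[4] = -2*0 + 2*-1 + -3*3 = -11
y[5] = -2*-1 + 2*3 = 8
y[6] = -2*3 = -6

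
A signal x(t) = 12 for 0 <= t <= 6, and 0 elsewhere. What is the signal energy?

Energy = integral of |x(t)|^2 dt over the signal duration
= 12^2 * 6 = 144 * 6 = 864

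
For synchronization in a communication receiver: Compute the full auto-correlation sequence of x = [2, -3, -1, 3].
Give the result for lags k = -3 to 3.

r_xx[k] = sum_m x[m]*x[m+k], indexed from 0, for k = -3 to 3:
  r_xx[-3] = x[3]*x[0] = 6
  r_xx[-2] = x[2]*x[0] + x[3]*x[1] = -11
  r_xx[-1] = x[1]*x[0] + x[2]*x[1] + x[3]*x[2] = -6
  r_xx[0] = x[0]*x[0] + x[1]*x[1] + x[2]*x[2] + x[3]*x[3] = 23
  r_xx[1] = x[0]*x[1] + x[1]*x[2] + x[2]*x[3] = -6
  r_xx[2] = x[0]*x[2] + x[1]*x[3] = -11
  r_xx[3] = x[0]*x[3] = 6
r_xx = [6, -11, -6, 23, -6, -11, 6]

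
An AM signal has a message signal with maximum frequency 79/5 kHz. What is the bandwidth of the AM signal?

In AM (double-sideband), the bandwidth is twice the message frequency.
BW = 2 * f_m = 2 * 79/5 kHz = 158/5 kHz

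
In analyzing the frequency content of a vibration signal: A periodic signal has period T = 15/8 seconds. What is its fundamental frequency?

The fundamental frequency is the reciprocal of the period.
f = 1/T = 1/(15/8) = 8/15 Hz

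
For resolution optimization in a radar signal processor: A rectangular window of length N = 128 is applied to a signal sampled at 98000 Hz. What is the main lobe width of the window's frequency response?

For a rectangular window of length N,
the main lobe width in frequency is 2*f_s/N.
= 2*98000/128 = 6125/4 Hz
This determines the minimum frequency separation for resolving two sinusoids.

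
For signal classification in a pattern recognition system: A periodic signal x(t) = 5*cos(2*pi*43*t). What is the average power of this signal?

Average power of A*cos(wt) is A^2/2.
P = 5^2 / 2 = 25/2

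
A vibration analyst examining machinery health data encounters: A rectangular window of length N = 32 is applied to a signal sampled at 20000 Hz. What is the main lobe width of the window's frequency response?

For a rectangular window of length N,
the main lobe width in frequency is 2*f_s/N.
= 2*20000/32 = 1250 Hz
This determines the minimum frequency separation for resolving two sinusoids.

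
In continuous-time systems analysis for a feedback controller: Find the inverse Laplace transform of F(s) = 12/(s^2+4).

Standard pair: w/(s^2+w^2) <-> sin(wt)*u(t)
Recognize w^2 = 4, so w = 2; numerator 12 = 6*2.
f(t) = 6*sin(2t)*u(t)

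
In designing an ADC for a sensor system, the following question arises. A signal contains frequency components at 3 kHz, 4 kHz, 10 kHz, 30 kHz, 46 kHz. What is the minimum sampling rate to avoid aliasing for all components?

The highest frequency component is f_max = 46 kHz.
Nyquist rate = 2 * f_max = 2 * 46 kHz = 92 kHz.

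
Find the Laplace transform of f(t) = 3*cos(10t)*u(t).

Standard pair: cos(wt)*u(t) <-> s/(s^2+w^2)
With w = 10: L{3*cos(10t)*u(t)} = 3s/(s^2+100)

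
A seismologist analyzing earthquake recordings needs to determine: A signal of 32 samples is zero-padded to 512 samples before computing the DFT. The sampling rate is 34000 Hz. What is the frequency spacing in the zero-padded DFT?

Original DFT: N = 32, resolution = f_s/N = 34000/32 = 2125/2 Hz
Zero-padded DFT: N = 512, resolution = f_s/N = 34000/512 = 2125/32 Hz
Zero-padding interpolates the spectrum (finer frequency grid)
but does NOT improve the true spectral resolution (ability to resolve close frequencies).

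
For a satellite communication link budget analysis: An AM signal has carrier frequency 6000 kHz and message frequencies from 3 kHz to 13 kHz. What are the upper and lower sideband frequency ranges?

Upper sideband (USB) = fc + [fm_low, fm_high] = 6000 + [3, 13] = [6003, 6013] kHz
Lower sideband (LSB) = fc - [fm_high, fm_low] = 6000 - [13, 3] = [5987, 5997] kHz
Total occupied spectrum: 5987 kHz to 6013 kHz (plus carrier at 6000 kHz)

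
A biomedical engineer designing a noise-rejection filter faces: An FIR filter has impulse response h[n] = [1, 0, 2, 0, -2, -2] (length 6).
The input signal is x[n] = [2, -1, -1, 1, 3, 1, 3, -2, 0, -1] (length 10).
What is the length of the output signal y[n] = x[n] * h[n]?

For linear convolution, the output length is:
len(y) = len(x) + len(h) - 1 = 10 + 6 - 1 = 15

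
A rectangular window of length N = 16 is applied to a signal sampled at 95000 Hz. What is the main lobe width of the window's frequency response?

For a rectangular window of length N,
the main lobe width in frequency is 2*f_s/N.
= 2*95000/16 = 11875 Hz
This determines the minimum frequency separation for resolving two sinusoids.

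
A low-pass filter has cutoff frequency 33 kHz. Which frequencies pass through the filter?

A low-pass filter passes all frequencies below the cutoff frequency 33 kHz and attenuates higher frequencies.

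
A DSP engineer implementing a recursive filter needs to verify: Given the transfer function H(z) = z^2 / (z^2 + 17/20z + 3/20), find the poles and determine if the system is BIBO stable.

Poles are roots of the denominator: z^2 + 17/20z + 3/20 = 0.
Quadratic formula: z = [-(17/20) +/- sqrt((17/20)^2 - 4*(3/20))] / 2
Discriminant = 289/400 - 3/5 = 49/400; sqrt = 7/20.
z = (-17/20 +/- 7/20) / 2 => z = -1/4 or z = -3/5.
|p1| = 1/4, |p2| = 3/5.
For BIBO stability, all poles must lie inside the unit circle (|p| < 1).
System is STABLE since both |p| < 1.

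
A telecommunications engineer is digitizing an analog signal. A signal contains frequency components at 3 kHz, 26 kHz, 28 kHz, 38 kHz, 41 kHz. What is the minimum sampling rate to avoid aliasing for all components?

The highest frequency component is f_max = 41 kHz.
Nyquist rate = 2 * f_max = 2 * 41 kHz = 82 kHz.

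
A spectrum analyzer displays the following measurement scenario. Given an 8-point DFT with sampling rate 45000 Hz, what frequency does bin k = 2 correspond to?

The frequency of DFT bin k is: f_k = k * f_s / N
f_2 = 2 * 45000 / 8 = 11250 Hz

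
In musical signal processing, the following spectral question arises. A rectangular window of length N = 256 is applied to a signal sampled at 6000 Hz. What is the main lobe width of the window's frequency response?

For a rectangular window of length N,
the main lobe width in frequency is 2*f_s/N.
= 2*6000/256 = 375/8 Hz
This determines the minimum frequency separation for resolving two sinusoids.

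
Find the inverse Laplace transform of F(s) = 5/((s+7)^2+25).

Standard pair: w/((s+a)^2+w^2) <-> e^(-at)*sin(wt)*u(t)
With a=7, w=5: f(t) = e^(-7t)*sin(5t)*u(t)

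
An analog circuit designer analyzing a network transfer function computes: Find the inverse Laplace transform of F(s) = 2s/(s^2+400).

Standard pair: s/(s^2+w^2) <-> cos(wt)*u(t)
With k=2, w=20: f(t) = 2*cos(20t)*u(t)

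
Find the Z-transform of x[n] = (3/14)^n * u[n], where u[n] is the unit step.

The Z-transform of a^n * u[n] is z/(z-a) for |z| > |a|.
Here a = 3/14, so X(z) = z/(z - (3/14)) = 14z/(14z - 3)
ROC: |z| > 3/14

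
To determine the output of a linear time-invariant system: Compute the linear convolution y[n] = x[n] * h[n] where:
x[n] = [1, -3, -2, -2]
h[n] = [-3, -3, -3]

y[n] = sum_k x[k]*h[n-k]. Output length = len(x) + len(h) - 1 = 4 + 3 - 1 = 6.
y[0] = 1*-3 = -3
y[1] = -3*-3 + 1*-3 = 6
y[2] = -2*-3 + -3*-3 + 1*-3 = 12
y[3] = -2*-3 + -2*-3 + -3*-3 = 21
y[4] = -2*-3 + -2*-3 = 12
y[5] = -2*-3 = 6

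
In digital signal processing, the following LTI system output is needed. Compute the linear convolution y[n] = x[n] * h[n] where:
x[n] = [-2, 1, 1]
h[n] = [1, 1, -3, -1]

y[n] = sum_k x[k]*h[n-k]. Output length = len(x) + len(h) - 1 = 3 + 4 - 1 = 6.
y[0] = -2*1 = -2
y[1] = 1*1 + -2*1 = -1
y[2] = 1*1 + 1*1 + -2*-3 = 8
y[3] = 1*1 + 1*-3 + -2*-1 = 0
y[4] = 1*-3 + 1*-1 = -4
y[5] = 1*-1 = -1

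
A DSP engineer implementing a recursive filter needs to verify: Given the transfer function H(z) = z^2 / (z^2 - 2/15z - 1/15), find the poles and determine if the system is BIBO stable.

Poles are roots of the denominator: z^2 - 2/15z - 1/15 = 0.
Quadratic formula: z = [-(-2/15) +/- sqrt((-2/15)^2 - 4*(-1/15))] / 2
Discriminant = 4/225 + 4/15 = 64/225; sqrt = 8/15.
z = (2/15 +/- 8/15) / 2 => z = 1/3 or z = -1/5.
|p1| = 1/5, |p2| = 1/3.
For BIBO stability, all poles must lie inside the unit circle (|p| < 1).
System is STABLE since both |p| < 1.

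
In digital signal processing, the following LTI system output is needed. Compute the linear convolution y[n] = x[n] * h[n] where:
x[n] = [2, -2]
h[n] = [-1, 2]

y[n] = sum_k x[k]*h[n-k]. Output length = len(x) + len(h) - 1 = 2 + 2 - 1 = 3.
y[0] = 2*-1 = -2
y[1] = -2*-1 + 2*2 = 6
y[2] = -2*2 = -4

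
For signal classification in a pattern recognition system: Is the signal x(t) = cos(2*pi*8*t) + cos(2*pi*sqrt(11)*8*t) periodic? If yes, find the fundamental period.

f1 = 8 Hz, f2 = 8*sqrt(11) Hz
Ratio f2/f1 = sqrt(11), which is irrational.
Since the frequency ratio is irrational, no common period exists.
The signal is not periodic.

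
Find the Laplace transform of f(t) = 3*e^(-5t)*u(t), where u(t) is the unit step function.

Standard Laplace transform pair:
e^(-at)*u(t) <-> 1/(s+a)
With a = 5: L{3*e^(-5t)*u(t)} = 3/(s+5), ROC: Re(s) > -5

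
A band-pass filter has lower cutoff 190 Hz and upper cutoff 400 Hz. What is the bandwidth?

Bandwidth = f_high - f_low
= 400 Hz - 190 Hz = 210 Hz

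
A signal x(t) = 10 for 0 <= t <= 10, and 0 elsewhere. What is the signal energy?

Energy = integral of |x(t)|^2 dt over the signal duration
= 10^2 * 10 = 100 * 10 = 1000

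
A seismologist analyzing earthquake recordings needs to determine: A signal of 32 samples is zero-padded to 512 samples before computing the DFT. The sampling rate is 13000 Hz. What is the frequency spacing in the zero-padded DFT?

Original DFT: N = 32, resolution = f_s/N = 13000/32 = 1625/4 Hz
Zero-padded DFT: N = 512, resolution = f_s/N = 13000/512 = 1625/64 Hz
Zero-padding interpolates the spectrum (finer frequency grid)
but does NOT improve the true spectral resolution (ability to resolve close frequencies).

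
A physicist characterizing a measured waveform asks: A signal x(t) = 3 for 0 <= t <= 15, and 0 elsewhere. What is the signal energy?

Energy = integral of |x(t)|^2 dt over the signal duration
= 3^2 * 15 = 9 * 15 = 135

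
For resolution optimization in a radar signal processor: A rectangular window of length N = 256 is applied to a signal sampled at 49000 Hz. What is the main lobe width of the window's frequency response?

For a rectangular window of length N,
the main lobe width in frequency is 2*f_s/N.
= 2*49000/256 = 6125/16 Hz
This determines the minimum frequency separation for resolving two sinusoids.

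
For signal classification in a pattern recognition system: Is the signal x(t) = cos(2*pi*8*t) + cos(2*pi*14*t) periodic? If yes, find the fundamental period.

f1 = 8 Hz, f2 = 14 Hz
Period T1 = 1/8, T2 = 1/14
Ratio T1/T2 = 14/8, which is rational.
The signal is periodic with fundamental period T = 1/GCD(8,14) = 1/2 s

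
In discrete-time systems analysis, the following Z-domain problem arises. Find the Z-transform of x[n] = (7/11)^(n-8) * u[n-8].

Time-shifting property: if X(z) = Z{x[n]}, then Z{x[n-d]} = z^(-d) * X(z)
X(z) = z/(z - 7/11) for x[n] = (7/11)^n * u[n]
Z{x[n-8]} = z^(-8) * z/(z - 7/11) = z^(-7)/(z - 7/11)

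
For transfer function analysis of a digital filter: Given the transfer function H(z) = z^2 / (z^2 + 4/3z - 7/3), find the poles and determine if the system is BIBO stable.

Poles are roots of the denominator: z^2 + 4/3z - 7/3 = 0.
Quadratic formula: z = [-(4/3) +/- sqrt((4/3)^2 - 4*(-7/3))] / 2
Discriminant = 16/9 + 28/3 = 100/9; sqrt = 10/3.
z = (-4/3 +/- 10/3) / 2 => z = 1 or z = -7/3.
|p1| = 1, |p2| = 7/3.
For BIBO stability, all poles must lie inside the unit circle (|p| < 1).
System is UNSTABLE since at least one |p| >= 1.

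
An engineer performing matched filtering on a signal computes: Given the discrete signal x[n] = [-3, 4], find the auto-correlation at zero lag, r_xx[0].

The auto-correlation at zero lag r_xx[0] equals the signal energy.
r_xx[0] = sum of x[n]^2 = (-3)^2 + 4^2
= 9 + 16 = 25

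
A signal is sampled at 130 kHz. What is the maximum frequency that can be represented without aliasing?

The maximum frequency that can be represented without aliasing
is the Nyquist frequency: f_max = f_s / 2 = 130 kHz / 2 = 65 kHz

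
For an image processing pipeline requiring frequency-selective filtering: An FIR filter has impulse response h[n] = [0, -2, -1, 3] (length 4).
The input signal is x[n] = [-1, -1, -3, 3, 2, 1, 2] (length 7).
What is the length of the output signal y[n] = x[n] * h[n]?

For linear convolution, the output length is:
len(y) = len(x) + len(h) - 1 = 7 + 4 - 1 = 10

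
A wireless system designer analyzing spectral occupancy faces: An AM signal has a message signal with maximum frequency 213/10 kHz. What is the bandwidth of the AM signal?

In AM (double-sideband), the bandwidth is twice the message frequency.
BW = 2 * f_m = 2 * 213/10 kHz = 213/5 kHz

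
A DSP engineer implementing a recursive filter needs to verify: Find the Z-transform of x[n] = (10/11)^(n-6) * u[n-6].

Time-shifting property: if X(z) = Z{x[n]}, then Z{x[n-d]} = z^(-d) * X(z)
X(z) = z/(z - 10/11) for x[n] = (10/11)^n * u[n]
Z{x[n-6]} = z^(-6) * z/(z - 10/11) = z^(-5)/(z - 10/11)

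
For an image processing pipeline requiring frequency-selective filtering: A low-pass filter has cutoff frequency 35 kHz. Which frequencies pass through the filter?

A low-pass filter passes all frequencies below the cutoff frequency 35 kHz and attenuates higher frequencies.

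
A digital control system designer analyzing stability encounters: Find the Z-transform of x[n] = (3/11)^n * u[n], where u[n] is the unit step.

The Z-transform of a^n * u[n] is z/(z-a) for |z| > |a|.
Here a = 3/11, so X(z) = z/(z - (3/11)) = 11z/(11z - 3)
ROC: |z| > 3/11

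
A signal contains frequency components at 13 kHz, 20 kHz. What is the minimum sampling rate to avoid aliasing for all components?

The highest frequency component is f_max = 20 kHz.
Nyquist rate = 2 * f_max = 2 * 20 kHz = 40 kHz.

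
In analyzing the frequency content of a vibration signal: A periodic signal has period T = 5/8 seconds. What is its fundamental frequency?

The fundamental frequency is the reciprocal of the period.
f = 1/T = 1/(5/8) = 8/5 Hz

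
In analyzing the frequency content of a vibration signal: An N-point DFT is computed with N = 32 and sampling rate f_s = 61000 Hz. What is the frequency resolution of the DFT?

DFT frequency resolution = f_s / N
= 61000 / 32 = 7625/4 Hz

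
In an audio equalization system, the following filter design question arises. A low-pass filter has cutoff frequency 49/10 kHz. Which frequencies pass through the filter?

A low-pass filter passes all frequencies below the cutoff frequency 49/10 kHz and attenuates higher frequencies.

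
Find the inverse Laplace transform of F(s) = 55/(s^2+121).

Standard pair: w/(s^2+w^2) <-> sin(wt)*u(t)
Recognize w^2 = 121, so w = 11; numerator 55 = 5*11.
f(t) = 5*sin(11t)*u(t)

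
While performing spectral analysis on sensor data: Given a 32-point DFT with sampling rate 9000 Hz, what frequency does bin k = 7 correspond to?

The frequency of DFT bin k is: f_k = k * f_s / N
f_7 = 7 * 9000 / 32 = 7875/4 Hz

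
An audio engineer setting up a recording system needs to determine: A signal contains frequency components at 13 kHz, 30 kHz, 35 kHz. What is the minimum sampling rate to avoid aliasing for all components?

The highest frequency component is f_max = 35 kHz.
Nyquist rate = 2 * f_max = 2 * 35 kHz = 70 kHz.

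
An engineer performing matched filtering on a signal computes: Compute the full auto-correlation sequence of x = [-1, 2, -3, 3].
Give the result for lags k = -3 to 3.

r_xx[k] = sum_m x[m]*x[m+k], indexed from 0, for k = -3 to 3:
  r_xx[-3] = x[3]*x[0] = -3
  r_xx[-2] = x[2]*x[0] + x[3]*x[1] = 9
  r_xx[-1] = x[1]*x[0] + x[2]*x[1] + x[3]*x[2] = -17
  r_xx[0] = x[0]*x[0] + x[1]*x[1] + x[2]*x[2] + x[3]*x[3] = 23
  r_xx[1] = x[0]*x[1] + x[1]*x[2] + x[2]*x[3] = -17
  r_xx[2] = x[0]*x[2] + x[1]*x[3] = 9
  r_xx[3] = x[0]*x[3] = -3
r_xx = [-3, 9, -17, 23, -17, 9, -3]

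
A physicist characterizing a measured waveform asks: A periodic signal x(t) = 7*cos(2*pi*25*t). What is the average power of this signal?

Average power of A*cos(wt) is A^2/2.
P = 7^2 / 2 = 49/2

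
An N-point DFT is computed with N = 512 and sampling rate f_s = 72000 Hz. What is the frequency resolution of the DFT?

DFT frequency resolution = f_s / N
= 72000 / 512 = 1125/8 Hz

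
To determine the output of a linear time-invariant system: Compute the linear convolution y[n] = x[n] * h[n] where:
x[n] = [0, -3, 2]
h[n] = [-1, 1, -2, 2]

y[n] = sum_k x[k]*h[n-k]. Output length = len(x) + len(h) - 1 = 3 + 4 - 1 = 6.
y[0] = 0*-1 = 0
y[1] = -3*-1 + 0*1 = 3
y[2] = 2*-1 + -3*1 + 0*-2 = -5
y[3] = 2*1 + -3*-2 + 0*2 = 8
y[4] = 2*-2 + -3*2 = -10
y[5] = 2*2 = 4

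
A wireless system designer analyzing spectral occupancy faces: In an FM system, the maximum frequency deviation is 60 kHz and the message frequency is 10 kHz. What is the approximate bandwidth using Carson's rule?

Carson's rule: BW = 2*(delta_f + f_m)
= 2*(60 + 10) kHz = 140 kHz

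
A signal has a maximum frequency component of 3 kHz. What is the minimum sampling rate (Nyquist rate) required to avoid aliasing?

By the Nyquist-Shannon sampling theorem,
the minimum sampling rate (Nyquist rate) must be at least 2 * f_max.
Nyquist rate = 2 * 3 kHz = 6 kHz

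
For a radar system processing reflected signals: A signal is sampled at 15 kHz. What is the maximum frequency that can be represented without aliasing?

The maximum frequency that can be represented without aliasing
is the Nyquist frequency: f_max = f_s / 2 = 15 kHz / 2 = 15/2 kHz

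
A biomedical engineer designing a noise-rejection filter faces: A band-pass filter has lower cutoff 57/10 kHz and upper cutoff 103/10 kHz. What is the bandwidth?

Bandwidth = f_high - f_low
= 103/10 kHz - 57/10 kHz = 23/5 kHz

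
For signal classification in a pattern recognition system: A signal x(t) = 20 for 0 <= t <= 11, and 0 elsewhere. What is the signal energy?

Energy = integral of |x(t)|^2 dt over the signal duration
= 20^2 * 11 = 400 * 11 = 4400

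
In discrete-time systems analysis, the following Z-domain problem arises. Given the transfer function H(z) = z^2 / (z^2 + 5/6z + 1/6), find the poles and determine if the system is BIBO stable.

Poles are roots of the denominator: z^2 + 5/6z + 1/6 = 0.
Quadratic formula: z = [-(5/6) +/- sqrt((5/6)^2 - 4*(1/6))] / 2
Discriminant = 25/36 - 2/3 = 1/36; sqrt = 1/6.
z = (-5/6 +/- 1/6) / 2 => z = -1/3 or z = -1/2.
|p1| = 1/3, |p2| = 1/2.
For BIBO stability, all poles must lie inside the unit circle (|p| < 1).
System is STABLE since both |p| < 1.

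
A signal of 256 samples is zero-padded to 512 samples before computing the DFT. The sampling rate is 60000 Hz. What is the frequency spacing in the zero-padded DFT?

Original DFT: N = 256, resolution = f_s/N = 60000/256 = 1875/8 Hz
Zero-padded DFT: N = 512, resolution = f_s/N = 60000/512 = 1875/16 Hz
Zero-padding interpolates the spectrum (finer frequency grid)
but does NOT improve the true spectral resolution (ability to resolve close frequencies).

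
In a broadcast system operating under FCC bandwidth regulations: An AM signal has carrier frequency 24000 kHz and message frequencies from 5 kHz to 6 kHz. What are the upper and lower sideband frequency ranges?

Upper sideband (USB) = fc + [fm_low, fm_high] = 24000 + [5, 6] = [24005, 24006] kHz
Lower sideband (LSB) = fc - [fm_high, fm_low] = 24000 - [6, 5] = [23994, 23995] kHz
Total occupied spectrum: 23994 kHz to 24006 kHz (plus carrier at 24000 kHz)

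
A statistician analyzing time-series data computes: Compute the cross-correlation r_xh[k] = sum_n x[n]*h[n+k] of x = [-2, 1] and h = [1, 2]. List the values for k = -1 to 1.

Both sequences indexed from 0 and zero outside their support.
Lags with overlap: k = -1 to 1.
  r_xh[-1] = x[1]*h[0] = 1
  r_xh[0] = x[0]*h[0] + x[1]*h[1] = 0
  r_xh[1] = x[0]*h[1] = -4
r_xh = [1, 0, -4] (for k = -1, ..., 1)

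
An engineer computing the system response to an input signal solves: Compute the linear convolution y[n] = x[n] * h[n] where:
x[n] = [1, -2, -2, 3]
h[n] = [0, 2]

y[n] = sum_k x[k]*h[n-k]. Output length = len(x) + len(h) - 1 = 4 + 2 - 1 = 5.
y[0] = 1*0 = 0
y[1] = -2*0 + 1*2 = 2
y[2] = -2*0 + -2*2 = -4
y[3] = 3*0 + -2*2 = -4
y[4] = 3*2 = 6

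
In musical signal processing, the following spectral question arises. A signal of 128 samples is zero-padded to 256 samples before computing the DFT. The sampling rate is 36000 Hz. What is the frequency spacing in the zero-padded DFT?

Original DFT: N = 128, resolution = f_s/N = 36000/128 = 1125/4 Hz
Zero-padded DFT: N = 256, resolution = f_s/N = 36000/256 = 1125/8 Hz
Zero-padding interpolates the spectrum (finer frequency grid)
but does NOT improve the true spectral resolution (ability to resolve close frequencies).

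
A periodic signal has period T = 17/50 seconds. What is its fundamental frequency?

The fundamental frequency is the reciprocal of the period.
f = 1/T = 1/(17/50) = 50/17 Hz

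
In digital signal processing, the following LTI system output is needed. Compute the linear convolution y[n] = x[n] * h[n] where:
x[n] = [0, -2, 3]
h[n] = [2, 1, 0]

y[n] = sum_k x[k]*h[n-k]. Output length = len(x) + len(h) - 1 = 3 + 3 - 1 = 5.
y[0] = 0*2 = 0
y[1] = -2*2 + 0*1 = -4
y[2] = 3*2 + -2*1 + 0*0 = 4
y[3] = 3*1 + -2*0 = 3
y[4] = 3*0 = 0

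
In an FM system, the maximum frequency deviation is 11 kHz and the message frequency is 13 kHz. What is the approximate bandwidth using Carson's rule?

Carson's rule: BW = 2*(delta_f + f_m)
= 2*(11 + 13) kHz = 48 kHz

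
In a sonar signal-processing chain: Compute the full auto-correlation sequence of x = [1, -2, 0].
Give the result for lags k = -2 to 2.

r_xx[k] = sum_m x[m]*x[m+k], indexed from 0, for k = -2 to 2:
  r_xx[-2] = x[2]*x[0] = 0
  r_xx[-1] = x[1]*x[0] + x[2]*x[1] = -2
  r_xx[0] = x[0]*x[0] + x[1]*x[1] + x[2]*x[2] = 5
  r_xx[1] = x[0]*x[1] + x[1]*x[2] = -2
  r_xx[2] = x[0]*x[2] = 0
r_xx = [0, -2, 5, -2, 0]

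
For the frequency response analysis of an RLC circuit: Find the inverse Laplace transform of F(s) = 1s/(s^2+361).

Standard pair: s/(s^2+w^2) <-> cos(wt)*u(t)
With k=1, w=19: f(t) = cos(19t)*u(t)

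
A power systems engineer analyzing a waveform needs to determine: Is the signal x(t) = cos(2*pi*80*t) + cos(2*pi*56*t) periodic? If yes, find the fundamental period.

f1 = 80 Hz, f2 = 56 Hz
Period T1 = 1/80, T2 = 1/56
Ratio T1/T2 = 56/80, which is rational.
The signal is periodic with fundamental period T = 1/GCD(80,56) = 1/8 s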